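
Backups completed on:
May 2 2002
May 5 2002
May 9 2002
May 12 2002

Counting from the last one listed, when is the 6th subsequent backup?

Jun 2 2002

The gap pattern 3, 4, 3 repeats every 2 events.
These are the Thursdays and Sundays of each week.
The following Thursday is May 16 2002.
Next Sunday: May 19 2002.
The following Thursday is May 23 2002.
The following Sunday is May 26 2002.
The following Thursday is May 30 2002.
The following Sunday is Jun 2 2002.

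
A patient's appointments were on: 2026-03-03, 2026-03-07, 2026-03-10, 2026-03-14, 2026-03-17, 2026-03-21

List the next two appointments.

2026-03-24, 2026-03-28

The gap pattern 4, 3, 4, 3, 4 repeats every 2 events.
These are the Tuesdays and Saturdays of each week.
The following Tuesday is 2026-03-24.
Next Saturday: 2026-03-28.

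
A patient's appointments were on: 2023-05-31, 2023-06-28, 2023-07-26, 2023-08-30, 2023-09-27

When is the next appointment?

2023-10-25

These are Wednesdays with 28, 28, 35, 28-day gaps.
Each is the final Wednesday of its month — 2023-05-31 is past the 28th, so '4th Wednesday' doesn't fit.
October 2023 ends with Wednesday 2023-10-25.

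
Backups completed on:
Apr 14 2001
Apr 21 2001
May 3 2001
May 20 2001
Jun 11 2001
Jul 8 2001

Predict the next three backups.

Gaps: 7, 12, 17, 22, 27 days — each gap is 5 larger than the previous one.
Next gap: 32 days. Jul 8 2001 + 32 days = Aug 9 2001.
Next gap: 37 days. Aug 9 2001 + 37 days = Sep 15 2001.
Next gap: 42 days. Sep 15 2001 + 42 days = Oct 27 2001.

Aug 9 2001, Sep 15 2001, Oct 27 2001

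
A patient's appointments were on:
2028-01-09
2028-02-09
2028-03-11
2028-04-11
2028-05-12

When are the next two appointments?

2028-06-12, 2028-07-13

Every event comes 31 days after the last (31, 31, 31, 31).
2028-05-12 + 31 days = 2028-06-12.
2028-06-12 + 31 days = 2028-07-13.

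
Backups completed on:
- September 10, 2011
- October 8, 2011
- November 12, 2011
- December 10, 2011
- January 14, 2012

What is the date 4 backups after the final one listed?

All dates are Saturdays, 28, 35, 28, 35 days apart.
Specifically, the 2nd Saturday of each month.
2nd Saturday of February 2012: February 11, 2012.
2nd Saturday of March 2012: March 10, 2012.
2nd Saturday of April 2012: April 14, 2012.
2nd Saturday of May 2012: May 12, 2012.

May 12, 2012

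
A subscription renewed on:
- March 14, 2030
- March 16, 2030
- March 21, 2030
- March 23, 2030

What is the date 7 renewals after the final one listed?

April 18, 2030

Gaps: 2, 5, 2 days — not constant, but cyclic with period 2.
The events fall on every Thursday and Saturday.
The following Thursday is March 28, 2030.
The following Saturday is March 30, 2030.
Next Thursday: April 4, 2030.
The following Saturday is April 6, 2030.
Next Thursday: April 11, 2030.
Next Saturday: April 13, 2030.
Next Thursday: April 18, 2030.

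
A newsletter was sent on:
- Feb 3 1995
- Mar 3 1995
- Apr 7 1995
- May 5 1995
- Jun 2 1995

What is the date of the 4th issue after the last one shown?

Oct 6 1995

Gaps: 28, 35, 28, 28 days — a mix of 28 and 35. Every date is a Friday.
Each is the 1st Friday of its month.
1st Friday of July 1995: Jul 7 1995.
August 1995 — 1st Friday is Aug 4 1995.
1st Friday of September 1995: Sep 1 1995.
October 1995 — 1st Friday is Oct 6 1995.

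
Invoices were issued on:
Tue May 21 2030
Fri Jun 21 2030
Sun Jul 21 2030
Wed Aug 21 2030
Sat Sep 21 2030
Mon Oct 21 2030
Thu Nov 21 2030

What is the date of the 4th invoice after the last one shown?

Gaps: 31, 30, 31, 31, 30, 31 days — not constant. Every event is on the 21st of the month.
Pattern: the 21st of each month.
December 2030: Sat Dec 21 2030.
Next: January 2031 → Tue Jan 21 2031.
Next: February 2031 → Fri Feb 21 2031.
March 2031: Fri Mar 21 2031.

Fri Mar 21 2031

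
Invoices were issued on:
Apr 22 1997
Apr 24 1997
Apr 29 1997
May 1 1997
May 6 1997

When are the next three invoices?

Gaps: 2, 5, 2, 5 days — not constant, but cyclic with period 2.
The events fall on every Tuesday and Thursday.
The following Thursday is May 8 1997.
Next Tuesday: May 13 1997.
The following Thursday is May 15 1997.

May 8 1997, May 13 1997, May 15 1997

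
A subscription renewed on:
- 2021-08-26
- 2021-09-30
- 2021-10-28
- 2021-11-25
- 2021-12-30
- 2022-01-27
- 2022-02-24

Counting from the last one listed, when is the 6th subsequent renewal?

2022-08-25

All Thursdays; the gaps (35, 28, 28, 35, 28, 28) vary with month length.
This is the last Thursday of each month.
Last Thursday of March 2022: 2022-03-31.
April 2022 ends with Thursday 2022-04-28.
Last Thursday of May 2022: 2022-05-26.
June 2022 ends with Thursday 2022-06-30.
July 2022 ends with Thursday 2022-07-28.
Last Thursday of August 2022: 2022-08-25.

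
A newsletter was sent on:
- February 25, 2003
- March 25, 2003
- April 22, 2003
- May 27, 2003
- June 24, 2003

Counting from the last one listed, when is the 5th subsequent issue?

All dates are Tuesdays, 28, 28, 35, 28 days apart.
Specifically, the 4th Tuesday of each month.
July 2003 — 4th Tuesday is July 22, 2003.
August 2003 — 4th Tuesday is August 26, 2003.
4th Tuesday of September 2003: September 23, 2003.
4th Tuesday of October 2003: October 28, 2003.
November 2003 — 4th Tuesday is November 25, 2003.

November 25, 2003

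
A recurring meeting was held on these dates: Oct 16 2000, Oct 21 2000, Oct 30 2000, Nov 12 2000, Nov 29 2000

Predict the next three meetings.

Dec 20 2000, Jan 14 2001, Feb 12 2001

The spacing grows by 4 each time: 5, 9, 13, 17 days.
Next gap: 21 days. Nov 29 2000 + 21 days = Dec 20 2000.
Next gap: 25 days. Dec 20 2000 + 25 days = Jan 14 2001.
Next gap: 29 days. Jan 14 2001 + 29 days = Feb 12 2001.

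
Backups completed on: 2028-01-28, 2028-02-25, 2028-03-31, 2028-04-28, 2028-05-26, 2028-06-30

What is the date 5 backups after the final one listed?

Every date is a Friday; gaps 28, 35, 28, 28, 35 days.
Each is the last Friday of its month (at least one falls on the 29th or later, ruling out '4th Friday').
July 2028 ends with Friday 2028-07-28.
Last Friday of August 2028: 2028-08-25.
September 2028 ends with Friday 2028-09-29.
Last Friday of October 2028: 2028-10-27.
November 2028 ends with Friday 2028-11-24.

2028-11-24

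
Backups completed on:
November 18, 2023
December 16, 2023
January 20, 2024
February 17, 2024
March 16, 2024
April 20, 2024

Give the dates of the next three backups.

Gaps: 28, 35, 28, 28, 35 days — a mix of 28 and 35. Every date is a Saturday.
Each is the 3rd Saturday of its month.
May 2024 — 3rd Saturday is May 18, 2024.
3rd Saturday of June 2024: June 15, 2024.
3rd Saturday of July 2024: July 20, 2024.

May 18, 2024; June 15, 2024; July 20, 2024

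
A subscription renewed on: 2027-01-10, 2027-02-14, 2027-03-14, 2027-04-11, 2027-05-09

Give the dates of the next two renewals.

2027-06-13, 2027-07-11

Gaps: 35, 28, 28, 28 days — a mix of 28 and 35. Every date is a Sunday.
Each is the 2nd Sunday of its month.
2nd Sunday of June 2027: 2027-06-13.
2nd Sunday of July 2027: 2027-07-11.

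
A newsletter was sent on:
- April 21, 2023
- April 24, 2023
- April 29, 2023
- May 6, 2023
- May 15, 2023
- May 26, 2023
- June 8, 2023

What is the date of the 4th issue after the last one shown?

Gaps: 3, 5, 7, 9, 11, 13 days — each gap is 2 larger than the previous one.
Next gap: 15 days. June 8, 2023 + 15 days = June 23, 2023.
Next gap: 17 days. June 23, 2023 + 17 days = July 10, 2023.
Next gap: 19 days. July 10, 2023 + 19 days = July 29, 2023.
Next gap: 21 days. July 29, 2023 + 21 days = August 19, 2023.

August 19, 2023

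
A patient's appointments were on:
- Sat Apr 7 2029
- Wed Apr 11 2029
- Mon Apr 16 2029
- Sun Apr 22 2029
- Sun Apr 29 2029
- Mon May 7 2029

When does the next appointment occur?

Intervals are 4, 5, 6, 7, 8 days — an arithmetic progression with common difference 1.
Next gap: 9 days. Mon May 7 2029 + 9 days = Wed May 16 2029.

Wed May 16 2029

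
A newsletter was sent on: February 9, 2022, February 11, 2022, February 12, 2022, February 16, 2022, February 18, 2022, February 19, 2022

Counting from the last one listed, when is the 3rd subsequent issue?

February 26, 2022

The gap pattern 2, 1, 4, 2, 1 repeats every 3 events.
These are the Wednesdays, Fridays and Saturdays of each week.
Next Wednesday: February 23, 2022.
Next Friday: February 25, 2022.
The following Saturday is February 26, 2022.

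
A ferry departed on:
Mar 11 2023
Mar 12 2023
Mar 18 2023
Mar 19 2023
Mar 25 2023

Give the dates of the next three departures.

Every event lands on a Saturday or Sunday (gaps cycle 1, 6, 1, 6).
So the schedule is: every Saturday and Sunday.
The following Sunday is Mar 26 2023.
Next Saturday: Apr 1 2023.
Next Sunday: Apr 2 2023.

Mar 26 2023, Apr 1 2023, Apr 2 2023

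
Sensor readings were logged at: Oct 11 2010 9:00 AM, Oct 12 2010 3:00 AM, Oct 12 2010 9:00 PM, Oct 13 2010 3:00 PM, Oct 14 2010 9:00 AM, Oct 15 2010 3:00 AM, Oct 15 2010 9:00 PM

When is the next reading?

Spacing: 18, 18, 18, 18, 18, 18 h — constant 18 h.
Oct 15 2010 9:00 PM + 18 h = Oct 16 2010 3:00 PM.

Oct 16 2010 3:00 PM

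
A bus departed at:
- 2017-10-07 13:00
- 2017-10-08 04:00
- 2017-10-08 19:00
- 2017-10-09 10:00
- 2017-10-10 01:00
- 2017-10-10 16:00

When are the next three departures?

Gaps: 15, 15, 15, 15, 15 hours — each event is 15 hours after the previous one.
2017-10-10 16:00 + 15 h = 2017-10-11 07:00.
2017-10-11 07:00 + 15 h = 2017-10-11 22:00.
2017-10-11 22:00 + 15 h = 2017-10-12 13:00.

2017-10-11 07:00, 2017-10-11 22:00, 2017-10-12 13:00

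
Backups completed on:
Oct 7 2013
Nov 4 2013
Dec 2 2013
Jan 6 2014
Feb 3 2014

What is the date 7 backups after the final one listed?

Gaps: 28, 28, 35, 28 days — a mix of 28 and 35. Every date is a Monday.
Each is the 1st Monday of its month.
March 2014 — 1st Monday is Mar 3 2014.
1st Monday of April 2014: Apr 7 2014.
1st Monday of May 2014: May 5 2014.
June 2014 — 1st Monday is Jun 2 2014.
1st Monday of July 2014: Jul 7 2014.
1st Monday of August 2014: Aug 4 2014.
1st Monday of September 2014: Sep 1 2014.

Sep 1 2014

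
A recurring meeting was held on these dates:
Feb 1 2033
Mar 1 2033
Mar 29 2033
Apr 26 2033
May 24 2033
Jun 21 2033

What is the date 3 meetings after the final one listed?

The spacing is 28, 28, 28, 28, 28 days — always 28 days.
Jun 21 2033 + 28 days = Jul 19 2033.
Jul 19 2033 + 28 days = Aug 16 2033.
Aug 16 2033 + 28 days = Sep 13 2033.

Sep 13 2033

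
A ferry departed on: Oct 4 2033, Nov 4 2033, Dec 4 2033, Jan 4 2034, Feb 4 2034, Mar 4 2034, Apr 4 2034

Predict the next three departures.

Each date is the 4th; the gaps (31, 30, 31, 31, 28, 31) track the month lengths.
The rule is the 4th of each month.
Next: May 2034 → May 4 2034.
June 2034: Jun 4 2034.
July 2034: Jul 4 2034.

May 4 2034, Jun 4 2034, Jul 4 2034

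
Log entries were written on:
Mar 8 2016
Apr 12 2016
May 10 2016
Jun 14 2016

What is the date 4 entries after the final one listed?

Oct 11 2016

All dates are Tuesdays, 35, 28, 35 days apart.
Specifically, the 2nd Tuesday of each month.
2nd Tuesday of July 2016: Jul 12 2016.
August 2016 — 2nd Tuesday is Aug 9 2016.
2nd Tuesday of September 2016: Sep 13 2016.
2nd Tuesday of October 2016: Oct 11 2016.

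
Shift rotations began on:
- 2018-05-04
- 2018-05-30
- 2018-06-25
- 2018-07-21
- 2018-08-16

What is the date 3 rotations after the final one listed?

2018-11-02

The spacing is 26, 26, 26, 26 days — always 26 days.
2018-08-16 + 26 days = 2018-09-11.
2018-09-11 + 26 days = 2018-10-07.
2018-10-07 + 26 days = 2018-11-02.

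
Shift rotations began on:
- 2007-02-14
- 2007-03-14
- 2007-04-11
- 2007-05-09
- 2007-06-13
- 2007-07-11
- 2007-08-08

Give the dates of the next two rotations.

All dates are Wednesdays, 28, 28, 28, 35, 28, 28 days apart.
Specifically, the 2nd Wednesday of each month.
September 2007 — 2nd Wednesday is 2007-09-12.
2nd Wednesday of October 2007: 2007-10-10.

2007-09-12, 2007-10-10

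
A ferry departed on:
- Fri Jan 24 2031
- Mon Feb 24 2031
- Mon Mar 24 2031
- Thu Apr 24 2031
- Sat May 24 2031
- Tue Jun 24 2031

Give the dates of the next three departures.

The day-of-month is always 24 (31, 28, 31, 30, 31 days between events).
So this recurs on the 24th of each month.
Next: July 2031 → Thu Jul 24 2031.
August 2031: Sun Aug 24 2031.
September 2031: Wed Sep 24 2031.

Thu Jul 24 2031, Sun Aug 24 2031, Wed Sep 24 2031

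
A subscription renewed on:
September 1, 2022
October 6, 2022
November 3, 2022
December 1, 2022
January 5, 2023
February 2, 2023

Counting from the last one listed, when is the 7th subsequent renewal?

These are Thursdays at 28- or 35-day spacing (35, 28, 28, 35, 28).
The pattern: 1st Thursday of the month.
March 2023 — 1st Thursday is March 2, 2023.
1st Thursday of April 2023: April 6, 2023.
May 2023 — 1st Thursday is May 4, 2023.
1st Thursday of June 2023: June 1, 2023.
1st Thursday of July 2023: July 6, 2023.
August 2023 — 1st Thursday is August 3, 2023.
1st Thursday of September 2023: September 7, 2023.

September 7, 2023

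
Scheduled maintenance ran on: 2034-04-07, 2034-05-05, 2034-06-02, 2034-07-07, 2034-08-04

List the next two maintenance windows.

2034-09-01, 2034-10-06

These are Fridays at 28- or 35-day spacing (28, 28, 35, 28).
The pattern: 1st Friday of the month.
1st Friday of September 2034: 2034-09-01.
1st Friday of October 2034: 2034-10-06.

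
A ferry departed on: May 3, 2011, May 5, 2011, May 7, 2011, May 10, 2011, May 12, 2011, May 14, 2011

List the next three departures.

The gap pattern 2, 2, 3, 2, 2 repeats every 3 events.
These are the Tuesdays, Thursdays and Saturdays of each week.
The following Tuesday is May 17, 2011.
The following Thursday is May 19, 2011.
Next Saturday: May 21, 2011.

May 17, 2011; May 19, 2011; May 21, 2011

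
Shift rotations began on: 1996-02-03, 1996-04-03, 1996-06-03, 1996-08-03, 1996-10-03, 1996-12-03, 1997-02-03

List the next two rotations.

Each date is the 3rd; the gaps (60, 61, 61, 61, 61, 62) track the month lengths.
The rule is the 3rd of every 2 months.
April 1997: 1997-04-03.
Next: June 1997 → 1997-06-03.

1997-04-03, 1997-06-03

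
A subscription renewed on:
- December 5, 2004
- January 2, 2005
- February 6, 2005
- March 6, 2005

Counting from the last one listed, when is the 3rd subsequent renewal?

June 5, 2005

All dates are Sundays, 28, 35, 28 days apart.
Specifically, the 1st Sunday of each month.
1st Sunday of April 2005: April 3, 2005.
May 2005 — 1st Sunday is May 1, 2005.
1st Sunday of June 2005: June 5, 2005.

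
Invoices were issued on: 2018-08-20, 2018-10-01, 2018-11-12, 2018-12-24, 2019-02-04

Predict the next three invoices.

2019-03-18, 2019-04-29, 2019-06-10

Gaps between consecutive events: 42, 42, 42, 42 days — a constant 42-day interval.
2019-02-04 + 42 days = 2019-03-18.
2019-03-18 + 42 days = 2019-04-29.
2019-04-29 + 42 days = 2019-06-10.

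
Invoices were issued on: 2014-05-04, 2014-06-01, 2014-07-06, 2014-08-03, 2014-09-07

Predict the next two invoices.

2014-10-05, 2014-11-02

These are Sundays at 28- or 35-day spacing (28, 35, 28, 35).
The pattern: 1st Sunday of the month.
1st Sunday of October 2014: 2014-10-05.
1st Sunday of November 2014: 2014-11-02.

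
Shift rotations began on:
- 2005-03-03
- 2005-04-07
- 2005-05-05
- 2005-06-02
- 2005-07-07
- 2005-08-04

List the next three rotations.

2005-09-01, 2005-10-06, 2005-11-03

All dates are Thursdays, 35, 28, 28, 35, 28 days apart.
Specifically, the 1st Thursday of each month.
September 2005 — 1st Thursday is 2005-09-01.
October 2005 — 1st Thursday is 2005-10-06.
1st Thursday of November 2005: 2005-11-03.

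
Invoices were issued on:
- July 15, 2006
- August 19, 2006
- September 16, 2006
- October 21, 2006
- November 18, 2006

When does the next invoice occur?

Gaps: 35, 28, 35, 28 days — a mix of 28 and 35. Every date is a Saturday.
Each is the 3rd Saturday of its month.
December 2006 — 3rd Saturday is December 16, 2006.

December 16, 2006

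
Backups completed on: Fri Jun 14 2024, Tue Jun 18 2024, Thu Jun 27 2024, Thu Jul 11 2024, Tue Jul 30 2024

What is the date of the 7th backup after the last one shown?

Tue Apr 29 2025

Gaps: 4, 9, 14, 19 days — each gap is 5 larger than the previous one.
Next gap: 24 days. Tue Jul 30 2024 + 24 days = Fri Aug 23 2024.
Next gap: 29 days. Fri Aug 23 2024 + 29 days = Sat Sep 21 2024.
Next gap: 34 days. Sat Sep 21 2024 + 34 days = Fri Oct 25 2024.
Next gap: 39 days. Fri Oct 25 2024 + 39 days = Tue Dec 3 2024.
Next gap: 44 days. Tue Dec 3 2024 + 44 days = Thu Jan 16 2025.
Next gap: 49 days. Thu Jan 16 2025 + 49 days = Thu Mar 6 2025.
Next gap: 54 days. Thu Mar 6 2025 + 54 days = Tue Apr 29 2025.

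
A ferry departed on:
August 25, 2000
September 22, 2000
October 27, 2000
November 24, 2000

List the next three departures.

All dates are Fridays, 28, 35, 28 days apart.
Specifically, the 4th Friday of each month.
December 2000 — 4th Friday is December 22, 2000.
4th Friday of January 2001: January 26, 2001.
February 2001 — 4th Friday is February 23, 2001.

December 22, 2000; January 26, 2001; February 23, 2001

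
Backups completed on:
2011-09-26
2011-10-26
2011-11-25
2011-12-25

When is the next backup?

2012-01-24

Every event comes 30 days after the last (30, 30, 30).
2011-12-25 + 30 days = 2012-01-24.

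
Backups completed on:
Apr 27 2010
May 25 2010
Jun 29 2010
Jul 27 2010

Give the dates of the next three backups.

Aug 31 2010, Sep 28 2010, Oct 26 2010

Every date is a Tuesday; gaps 28, 35, 28 days.
Each is the last Tuesday of its month (at least one falls on the 29th or later, ruling out '4th Tuesday').
August 2010 ends with Tuesday Aug 31 2010.
Last Tuesday of September 2010: Sep 28 2010.
October 2010 ends with Tuesday Oct 26 2010.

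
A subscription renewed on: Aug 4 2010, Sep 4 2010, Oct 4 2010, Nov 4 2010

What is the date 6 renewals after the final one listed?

Each date is the 4th; the gaps (31, 30, 31) track the month lengths.
The rule is the 4th of each month.
December 2010: Dec 4 2010.
January 2011: Jan 4 2011.
Next: February 2011 → Feb 4 2011.
March 2011: Mar 4 2011.
Next: April 2011 → Apr 4 2011.
May 2011: May 4 2011.

May 4 2011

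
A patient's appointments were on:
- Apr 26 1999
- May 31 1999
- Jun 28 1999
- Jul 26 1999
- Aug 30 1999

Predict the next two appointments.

Sep 27 1999, Oct 25 1999

Every date is a Monday; gaps 35, 28, 28, 35 days.
Each is the last Monday of its month (at least one falls on the 29th or later, ruling out '4th Monday').
September 1999 ends with Monday Sep 27 1999.
Last Monday of October 1999: Oct 25 1999.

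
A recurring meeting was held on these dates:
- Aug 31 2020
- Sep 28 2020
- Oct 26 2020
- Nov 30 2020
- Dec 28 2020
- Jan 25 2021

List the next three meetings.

These are Mondays with 28, 28, 35, 28, 28-day gaps.
Each is the final Monday of its month — Aug 31 2020 is past the 28th, so '4th Monday' doesn't fit.
February 2021 ends with Monday Feb 22 2021.
Last Monday of March 2021: Mar 29 2021.
April 2021 ends with Monday Apr 26 2021.

Feb 22 2021, Mar 29 2021, Apr 26 2021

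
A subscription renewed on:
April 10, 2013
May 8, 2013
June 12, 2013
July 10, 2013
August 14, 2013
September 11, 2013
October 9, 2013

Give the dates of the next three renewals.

November 13, 2013; December 11, 2013; January 8, 2014

These are Wednesdays at 28- or 35-day spacing (28, 35, 28, 35, 28, 28).
The pattern: 2nd Wednesday of the month.
2nd Wednesday of November 2013: November 13, 2013.
2nd Wednesday of December 2013: December 11, 2013.
2nd Wednesday of January 2014: January 8, 2014.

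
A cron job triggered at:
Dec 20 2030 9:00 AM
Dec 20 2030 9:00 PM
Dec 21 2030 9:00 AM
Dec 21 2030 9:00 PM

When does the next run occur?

Spacing: 12, 12, 12 h — constant 12 h.
Dec 21 2030 9:00 PM + 12 h = Dec 22 2030 9:00 AM.

Dec 22 2030 9:00 AM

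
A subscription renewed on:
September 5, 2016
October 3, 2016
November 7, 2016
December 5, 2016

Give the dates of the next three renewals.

January 2, 2017; February 6, 2017; March 6, 2017

All dates are Mondays, 28, 35, 28 days apart.
Specifically, the 1st Monday of each month.
January 2017 — 1st Monday is January 2, 2017.
1st Monday of February 2017: February 6, 2017.
1st Monday of March 2017: March 6, 2017.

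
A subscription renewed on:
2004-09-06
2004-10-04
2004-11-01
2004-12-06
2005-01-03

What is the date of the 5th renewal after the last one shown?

2005-06-06

Gaps: 28, 28, 35, 28 days — a mix of 28 and 35. Every date is a Monday.
Each is the 1st Monday of its month.
1st Monday of February 2005: 2005-02-07.
March 2005 — 1st Monday is 2005-03-07.
1st Monday of April 2005: 2005-04-04.
May 2005 — 1st Monday is 2005-05-02.
June 2005 — 1st Monday is 2005-06-06.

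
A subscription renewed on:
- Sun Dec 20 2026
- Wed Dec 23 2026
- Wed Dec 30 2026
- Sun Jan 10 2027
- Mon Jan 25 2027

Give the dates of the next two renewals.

The spacing grows by 4 each time: 3, 7, 11, 15 days.
Next gap: 19 days. Mon Jan 25 2027 + 19 days = Sat Feb 13 2027.
Next gap: 23 days. Sat Feb 13 2027 + 23 days = Mon Mar 8 2027.

Sat Feb 13 2027, Mon Mar 8 2027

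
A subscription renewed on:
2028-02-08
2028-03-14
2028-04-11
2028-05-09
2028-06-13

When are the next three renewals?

Gaps: 35, 28, 28, 35 days — a mix of 28 and 35. Every date is a Tuesday.
Each is the 2nd Tuesday of its month.
2nd Tuesday of July 2028: 2028-07-11.
August 2028 — 2nd Tuesday is 2028-08-08.
2nd Tuesday of September 2028: 2028-09-12.

2028-07-11, 2028-08-08, 2028-09-12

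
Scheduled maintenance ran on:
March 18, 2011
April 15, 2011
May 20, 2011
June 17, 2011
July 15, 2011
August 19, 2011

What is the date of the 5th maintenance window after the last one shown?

These are Fridays at 28- or 35-day spacing (28, 35, 28, 28, 35).
The pattern: 3rd Friday of the month.
September 2011 — 3rd Friday is September 16, 2011.
October 2011 — 3rd Friday is October 21, 2011.
November 2011 — 3rd Friday is November 18, 2011.
December 2011 — 3rd Friday is December 16, 2011.
3rd Friday of January 2012: January 20, 2012.

January 20, 2012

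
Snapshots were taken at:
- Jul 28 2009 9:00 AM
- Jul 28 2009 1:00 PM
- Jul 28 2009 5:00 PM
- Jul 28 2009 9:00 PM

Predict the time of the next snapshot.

Jul 29 2009 1:00 AM

Spacing: 4, 4, 4 h — constant 4 h.
Jul 28 2009 9:00 PM + 4 h = Jul 29 2009 1:00 AM.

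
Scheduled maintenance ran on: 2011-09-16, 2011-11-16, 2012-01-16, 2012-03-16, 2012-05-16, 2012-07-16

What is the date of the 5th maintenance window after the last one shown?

Each date is the 16th; the gaps (61, 61, 60, 61, 61) track the month lengths.
The rule is the 16th of every 2 months.
September 2012: 2012-09-16.
Next: November 2012 → 2012-11-16.
Next: January 2013 → 2013-01-16.
March 2013: 2013-03-16.
Next: May 2013 → 2013-05-16.

2013-05-16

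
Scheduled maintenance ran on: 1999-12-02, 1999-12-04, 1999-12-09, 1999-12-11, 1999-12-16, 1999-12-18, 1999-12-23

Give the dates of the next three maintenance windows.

1999-12-25, 1999-12-30, 2000-01-01

Gaps: 2, 5, 2, 5, 2, 5 days — not constant, but cyclic with period 2.
The events fall on every Thursday and Saturday.
Next Saturday: 1999-12-25.
Next Thursday: 1999-12-30.
Next Saturday: 2000-01-01.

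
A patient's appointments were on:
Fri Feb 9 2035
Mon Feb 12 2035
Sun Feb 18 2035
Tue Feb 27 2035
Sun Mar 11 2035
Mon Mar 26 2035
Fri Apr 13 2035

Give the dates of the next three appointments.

Gaps: 3, 6, 9, 12, 15, 18 days — each gap is 3 larger than the previous one.
Next gap: 21 days. Fri Apr 13 2035 + 21 days = Fri May 4 2035.
Next gap: 24 days. Fri May 4 2035 + 24 days = Mon May 28 2035.
Next gap: 27 days. Mon May 28 2035 + 27 days = Sun Jun 24 2035.

Fri May 4 2035, Mon May 28 2035, Sun Jun 24 2035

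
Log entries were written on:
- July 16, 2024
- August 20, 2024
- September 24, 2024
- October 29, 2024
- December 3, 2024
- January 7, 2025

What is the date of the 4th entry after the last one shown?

May 27, 2025

Every event comes 35 days after the last (35, 35, 35, 35, 35).
January 7, 2025 + 35 days = February 11, 2025.
February 11, 2025 + 35 days = March 18, 2025.
March 18, 2025 + 35 days = April 22, 2025.
April 22, 2025 + 35 days = May 27, 2025.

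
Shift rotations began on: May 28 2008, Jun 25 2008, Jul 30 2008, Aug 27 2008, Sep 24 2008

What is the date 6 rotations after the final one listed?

Mar 25 2009

These are Wednesdays with 28, 35, 28, 28-day gaps.
Each is the final Wednesday of its month — Jul 30 2008 is past the 28th, so '4th Wednesday' doesn't fit.
October 2008 ends with Wednesday Oct 29 2008.
November 2008 ends with Wednesday Nov 26 2008.
December 2008 ends with Wednesday Dec 31 2008.
January 2009 ends with Wednesday Jan 28 2009.
February 2009 ends with Wednesday Feb 25 2009.
Last Wednesday of March 2009: Mar 25 2009.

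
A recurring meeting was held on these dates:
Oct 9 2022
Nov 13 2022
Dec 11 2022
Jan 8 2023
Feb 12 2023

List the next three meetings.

All dates are Sundays, 35, 28, 28, 35 days apart.
Specifically, the 2nd Sunday of each month.
2nd Sunday of March 2023: Mar 12 2023.
April 2023 — 2nd Sunday is Apr 9 2023.
2nd Sunday of May 2023: May 14 2023.

Mar 12 2023, Apr 9 2023, May 14 2023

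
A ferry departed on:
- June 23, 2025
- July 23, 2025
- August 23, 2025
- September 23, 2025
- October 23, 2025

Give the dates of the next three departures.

Gaps: 30, 31, 31, 30 days — not constant. Every event is on the 23rd of the month.
Pattern: the 23rd of each month.
November 2025: November 23, 2025.
Next: December 2025 → December 23, 2025.
January 2026: January 23, 2026.

November 23, 2025; December 23, 2025; January 23, 2026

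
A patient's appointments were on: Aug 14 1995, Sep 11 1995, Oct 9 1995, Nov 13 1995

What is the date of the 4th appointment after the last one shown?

Mar 11 1996

These are Mondays at 28- or 35-day spacing (28, 28, 35).
The pattern: 2nd Monday of the month.
December 1995 — 2nd Monday is Dec 11 1995.
January 1996 — 2nd Monday is Jan 8 1996.
2nd Monday of February 1996: Feb 12 1996.
March 1996 — 2nd Monday is Mar 11 1996.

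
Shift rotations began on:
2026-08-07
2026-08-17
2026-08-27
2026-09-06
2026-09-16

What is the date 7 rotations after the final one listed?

2026-11-25

Gaps between consecutive events: 10, 10, 10, 10 days — a constant 10-day interval.
2026-09-16 + 10 days = 2026-09-26.
2026-09-26 + 10 days = 2026-10-06.
2026-10-06 + 10 days = 2026-10-16.
2026-10-16 + 10 days = 2026-10-26.
2026-10-26 + 10 days = 2026-11-05.
2026-11-05 + 10 days = 2026-11-15.
2026-11-15 + 10 days = 2026-11-25.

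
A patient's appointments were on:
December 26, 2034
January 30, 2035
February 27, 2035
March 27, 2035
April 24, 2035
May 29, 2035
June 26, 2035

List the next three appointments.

July 31, 2035; August 28, 2035; September 25, 2035

Every date is a Tuesday; gaps 35, 28, 28, 28, 35, 28 days.
Each is the last Tuesday of its month (at least one falls on the 29th or later, ruling out '4th Tuesday').
July 2035 ends with Tuesday July 31, 2035.
Last Tuesday of August 2035: August 28, 2035.
September 2035 ends with Tuesday September 25, 2035.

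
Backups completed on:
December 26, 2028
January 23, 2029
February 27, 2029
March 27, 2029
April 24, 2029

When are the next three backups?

May 22, 2029; June 26, 2029; July 24, 2029

All dates are Tuesdays, 28, 35, 28, 28 days apart.
Specifically, the 4th Tuesday of each month.
4th Tuesday of May 2029: May 22, 2029.
4th Tuesday of June 2029: June 26, 2029.
4th Tuesday of July 2029: July 24, 2029.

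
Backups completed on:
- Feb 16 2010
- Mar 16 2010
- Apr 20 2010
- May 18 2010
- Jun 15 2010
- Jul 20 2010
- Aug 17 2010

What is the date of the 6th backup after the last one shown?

Gaps: 28, 35, 28, 28, 35, 28 days — a mix of 28 and 35. Every date is a Tuesday.
Each is the 3rd Tuesday of its month.
September 2010 — 3rd Tuesday is Sep 21 2010.
October 2010 — 3rd Tuesday is Oct 19 2010.
3rd Tuesday of November 2010: Nov 16 2010.
December 2010 — 3rd Tuesday is Dec 21 2010.
3rd Tuesday of January 2011: Jan 18 2011.
3rd Tuesday of February 2011: Feb 15 2011.

Feb 15 2011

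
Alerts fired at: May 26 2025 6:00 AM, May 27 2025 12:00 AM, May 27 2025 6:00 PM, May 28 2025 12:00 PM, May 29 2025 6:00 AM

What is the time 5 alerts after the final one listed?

Jun 2 2025 12:00 AM

Spacing: 18, 18, 18, 18 h — constant 18 h.
May 29 2025 6:00 AM + 18 h = May 30 2025 12:00 AM.
May 30 2025 12:00 AM + 18 h = May 30 2025 6:00 PM.
May 30 2025 6:00 PM + 18 h = May 31 2025 12:00 PM.
May 31 2025 12:00 PM + 18 h = Jun 1 2025 6:00 AM.
Jun 1 2025 6:00 AM + 18 h = Jun 2 2025 12:00 AM.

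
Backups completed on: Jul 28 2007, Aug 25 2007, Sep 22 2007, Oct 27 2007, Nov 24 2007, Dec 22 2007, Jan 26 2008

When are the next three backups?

Feb 23 2008, Mar 22 2008, Apr 26 2008

All dates are Saturdays, 28, 28, 35, 28, 28, 35 days apart.
Specifically, the 4th Saturday of each month.
February 2008 — 4th Saturday is Feb 23 2008.
4th Saturday of March 2008: Mar 22 2008.
April 2008 — 4th Saturday is Apr 26 2008.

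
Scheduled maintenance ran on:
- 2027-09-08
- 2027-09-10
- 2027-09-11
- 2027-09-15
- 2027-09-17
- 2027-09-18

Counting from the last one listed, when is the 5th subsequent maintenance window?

2027-10-01

Gaps: 2, 1, 4, 2, 1 days — not constant, but cyclic with period 3.
The events fall on every Wednesday, Friday and Saturday.
The following Wednesday is 2027-09-22.
The following Friday is 2027-09-24.
Next Saturday: 2027-09-25.
Next Wednesday: 2027-09-29.
The following Friday is 2027-10-01.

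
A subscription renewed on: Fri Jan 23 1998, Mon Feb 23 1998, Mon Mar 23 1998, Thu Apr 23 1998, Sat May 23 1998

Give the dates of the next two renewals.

Tue Jun 23 1998, Thu Jul 23 1998

Gaps: 31, 28, 31, 30 days — not constant. Every event is on the 23rd of the month.
Pattern: the 23rd of each month.
June 1998: Tue Jun 23 1998.
July 1998: Thu Jul 23 1998.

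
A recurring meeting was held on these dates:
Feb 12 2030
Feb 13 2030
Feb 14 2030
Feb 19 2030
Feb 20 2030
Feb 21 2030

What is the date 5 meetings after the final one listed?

Gaps: 1, 1, 5, 1, 1 days — not constant, but cyclic with period 3.
The events fall on every Tuesday, Wednesday and Thursday.
Next Tuesday: Feb 26 2030.
The following Wednesday is Feb 27 2030.
Next Thursday: Feb 28 2030.
Next Tuesday: Mar 5 2030.
Next Wednesday: Mar 6 2030.

Mar 6 2030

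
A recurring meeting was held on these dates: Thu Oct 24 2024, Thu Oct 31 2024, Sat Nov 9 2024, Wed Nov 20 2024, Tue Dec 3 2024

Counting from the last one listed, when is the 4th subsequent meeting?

Intervals are 7, 9, 11, 13 days — an arithmetic progression with common difference 2.
Next gap: 15 days. Tue Dec 3 2024 + 15 days = Wed Dec 18 2024.
Next gap: 17 days. Wed Dec 18 2024 + 17 days = Sat Jan 4 2025.
Next gap: 19 days. Sat Jan 4 2025 + 19 days = Thu Jan 23 2025.
Next gap: 21 days. Thu Jan 23 2025 + 21 days = Thu Feb 13 2025.

Thu Feb 13 2025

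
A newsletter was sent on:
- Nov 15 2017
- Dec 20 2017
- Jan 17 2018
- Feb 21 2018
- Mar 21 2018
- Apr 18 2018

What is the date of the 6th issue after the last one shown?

Oct 17 2018

Gaps: 35, 28, 35, 28, 28 days — a mix of 28 and 35. Every date is a Wednesday.
Each is the 3rd Wednesday of its month.
May 2018 — 3rd Wednesday is May 16 2018.
3rd Wednesday of June 2018: Jun 20 2018.
3rd Wednesday of July 2018: Jul 18 2018.
August 2018 — 3rd Wednesday is Aug 15 2018.
3rd Wednesday of September 2018: Sep 19 2018.
3rd Wednesday of October 2018: Oct 17 2018.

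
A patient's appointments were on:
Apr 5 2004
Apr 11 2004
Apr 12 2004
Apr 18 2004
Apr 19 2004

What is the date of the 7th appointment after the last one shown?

The gap pattern 6, 1, 6, 1 repeats every 2 events.
These are the Mondays and Sundays of each week.
The following Sunday is Apr 25 2004.
The following Monday is Apr 26 2004.
The following Sunday is May 2 2004.
The following Monday is May 3 2004.
Next Sunday: May 9 2004.
Next Monday: May 10 2004.
Next Sunday: May 16 2004.

May 16 2004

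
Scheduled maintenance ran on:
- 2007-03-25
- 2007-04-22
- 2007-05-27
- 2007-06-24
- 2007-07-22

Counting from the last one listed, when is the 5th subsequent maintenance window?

2007-12-23

Gaps: 28, 35, 28, 28 days — a mix of 28 and 35. Every date is a Sunday.
Each is the 4th Sunday of its month.
4th Sunday of August 2007: 2007-08-26.
4th Sunday of September 2007: 2007-09-23.
4th Sunday of October 2007: 2007-10-28.
November 2007 — 4th Sunday is 2007-11-25.
December 2007 — 4th Sunday is 2007-12-23.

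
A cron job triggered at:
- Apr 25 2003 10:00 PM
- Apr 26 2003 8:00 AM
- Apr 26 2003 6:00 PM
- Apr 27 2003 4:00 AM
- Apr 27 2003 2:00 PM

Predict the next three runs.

Spacing: 10, 10, 10, 10 h — constant 10 h.
Apr 27 2003 2:00 PM + 10 h = Apr 28 2003 12:00 AM.
Apr 28 2003 12:00 AM + 10 h = Apr 28 2003 10:00 AM.
Apr 28 2003 10:00 AM + 10 h = Apr 28 2003 8:00 PM.

Apr 28 2003 12:00 AM, Apr 28 2003 10:00 AM, Apr 28 2003 8:00 PM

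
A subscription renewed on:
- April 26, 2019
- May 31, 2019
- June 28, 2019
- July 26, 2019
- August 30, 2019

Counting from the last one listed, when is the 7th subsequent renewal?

March 27, 2020

All Fridays; the gaps (35, 28, 28, 35) vary with month length.
This is the last Friday of each month.
September 2019 ends with Friday September 27, 2019.
October 2019 ends with Friday October 25, 2019.
November 2019 ends with Friday November 29, 2019.
Last Friday of December 2019: December 27, 2019.
January 2020 ends with Friday January 31, 2020.
Last Friday of February 2020: February 28, 2020.
Last Friday of March 2020: March 27, 2020.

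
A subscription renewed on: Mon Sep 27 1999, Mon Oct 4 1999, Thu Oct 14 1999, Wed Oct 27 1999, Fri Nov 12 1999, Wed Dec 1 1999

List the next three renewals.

Thu Dec 23 1999, Mon Jan 17 2000, Mon Feb 14 2000

Gaps: 7, 10, 13, 16, 19 days — each gap is 3 larger than the previous one.
Next gap: 22 days. Wed Dec 1 1999 + 22 days = Thu Dec 23 1999.
Next gap: 25 days. Thu Dec 23 1999 + 25 days = Mon Jan 17 2000.
Next gap: 28 days. Mon Jan 17 2000 + 28 days = Mon Feb 14 2000.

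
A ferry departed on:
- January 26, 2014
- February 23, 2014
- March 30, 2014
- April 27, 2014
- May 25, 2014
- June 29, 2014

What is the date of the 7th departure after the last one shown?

Every date is a Sunday; gaps 28, 35, 28, 28, 35 days.
Each is the last Sunday of its month (at least one falls on the 29th or later, ruling out '4th Sunday').
July 2014 ends with Sunday July 27, 2014.
Last Sunday of August 2014: August 31, 2014.
September 2014 ends with Sunday September 28, 2014.
Last Sunday of October 2014: October 26, 2014.
November 2014 ends with Sunday November 30, 2014.
December 2014 ends with Sunday December 28, 2014.
January 2015 ends with Sunday January 25, 2015.

January 25, 2015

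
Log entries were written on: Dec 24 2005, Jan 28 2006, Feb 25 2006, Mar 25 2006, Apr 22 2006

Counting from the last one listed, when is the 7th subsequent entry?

These are Saturdays at 28- or 35-day spacing (35, 28, 28, 28).
The pattern: 4th Saturday of the month.
4th Saturday of May 2006: May 27 2006.
4th Saturday of June 2006: Jun 24 2006.
July 2006 — 4th Saturday is Jul 22 2006.
4th Saturday of August 2006: Aug 26 2006.
September 2006 — 4th Saturday is Sep 23 2006.
4th Saturday of October 2006: Oct 28 2006.
November 2006 — 4th Saturday is Nov 25 2006.

Nov 25 2006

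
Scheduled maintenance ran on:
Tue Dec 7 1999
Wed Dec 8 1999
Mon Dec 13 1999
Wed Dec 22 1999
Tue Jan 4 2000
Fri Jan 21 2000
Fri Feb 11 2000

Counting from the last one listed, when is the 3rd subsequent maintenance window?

Mon May 8 2000

Gaps: 1, 5, 9, 13, 17, 21 days — each gap is 4 larger than the previous one.
Next gap: 25 days. Fri Feb 11 2000 + 25 days = Tue Mar 7 2000.
Next gap: 29 days. Tue Mar 7 2000 + 29 days = Wed Apr 5 2000.
Next gap: 33 days. Wed Apr 5 2000 + 33 days = Mon May 8 2000.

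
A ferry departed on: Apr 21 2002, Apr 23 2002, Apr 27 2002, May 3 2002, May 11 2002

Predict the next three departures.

Gaps: 2, 4, 6, 8 days — each gap is 2 larger than the previous one.
Next gap: 10 days. May 11 2002 + 10 days = May 21 2002.
Next gap: 12 days. May 21 2002 + 12 days = Jun 2 2002.
Next gap: 14 days. Jun 2 2002 + 14 days = Jun 16 2002.

May 21 2002, Jun 2 2002, Jun 16 2002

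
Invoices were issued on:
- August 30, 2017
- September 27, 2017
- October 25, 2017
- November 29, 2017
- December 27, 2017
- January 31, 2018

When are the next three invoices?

February 28, 2018; March 28, 2018; April 25, 2018

These are Wednesdays with 28, 28, 35, 28, 35-day gaps.
Each is the final Wednesday of its month — August 30, 2017 is past the 28th, so '4th Wednesday' doesn't fit.
February 2018 ends with Wednesday February 28, 2018.
March 2018 ends with Wednesday March 28, 2018.
April 2018 ends with Wednesday April 25, 2018.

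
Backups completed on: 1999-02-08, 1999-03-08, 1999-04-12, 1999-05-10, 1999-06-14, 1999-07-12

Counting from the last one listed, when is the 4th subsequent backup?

Gaps: 28, 35, 28, 35, 28 days — a mix of 28 and 35. Every date is a Monday.
Each is the 2nd Monday of its month.
2nd Monday of August 1999: 1999-08-09.
September 1999 — 2nd Monday is 1999-09-13.
October 1999 — 2nd Monday is 1999-10-11.
2nd Monday of November 1999: 1999-11-08.

1999-11-08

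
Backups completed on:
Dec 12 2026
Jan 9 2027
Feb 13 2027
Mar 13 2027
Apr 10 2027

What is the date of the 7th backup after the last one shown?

Nov 13 2027

Gaps: 28, 35, 28, 28 days — a mix of 28 and 35. Every date is a Saturday.
Each is the 2nd Saturday of its month.
May 2027 — 2nd Saturday is May 8 2027.
2nd Saturday of June 2027: Jun 12 2027.
2nd Saturday of July 2027: Jul 10 2027.
August 2027 — 2nd Saturday is Aug 14 2027.
2nd Saturday of September 2027: Sep 11 2027.
October 2027 — 2nd Saturday is Oct 9 2027.
November 2027 — 2nd Saturday is Nov 13 2027.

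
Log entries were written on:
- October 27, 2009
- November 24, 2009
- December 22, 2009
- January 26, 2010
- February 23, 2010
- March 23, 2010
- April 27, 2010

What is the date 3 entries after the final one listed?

These are Tuesdays at 28- or 35-day spacing (28, 28, 35, 28, 28, 35).
The pattern: 4th Tuesday of the month.
May 2010 — 4th Tuesday is May 25, 2010.
June 2010 — 4th Tuesday is June 22, 2010.
July 2010 — 4th Tuesday is July 27, 2010.

July 27, 2010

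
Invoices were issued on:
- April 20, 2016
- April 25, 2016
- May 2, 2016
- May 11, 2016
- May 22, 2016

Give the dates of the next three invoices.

June 4, 2016; June 19, 2016; July 6, 2016

Intervals are 5, 7, 9, 11 days — an arithmetic progression with common difference 2.
Next gap: 13 days. May 22, 2016 + 13 days = June 4, 2016.
Next gap: 15 days. June 4, 2016 + 15 days = June 19, 2016.
Next gap: 17 days. June 19, 2016 + 17 days = July 6, 2016.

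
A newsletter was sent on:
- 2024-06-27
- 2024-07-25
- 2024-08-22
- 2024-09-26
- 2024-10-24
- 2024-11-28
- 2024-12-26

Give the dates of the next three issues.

2025-01-23, 2025-02-27, 2025-03-27

All dates are Thursdays, 28, 28, 35, 28, 35, 28 days apart.
Specifically, the 4th Thursday of each month.
January 2025 — 4th Thursday is 2025-01-23.
4th Thursday of February 2025: 2025-02-27.
4th Thursday of March 2025: 2025-03-27.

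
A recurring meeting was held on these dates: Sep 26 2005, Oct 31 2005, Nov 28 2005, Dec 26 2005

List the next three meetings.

Every date is a Monday; gaps 35, 28, 28 days.
Each is the last Monday of its month (at least one falls on the 29th or later, ruling out '4th Monday').
January 2006 ends with Monday Jan 30 2006.
February 2006 ends with Monday Feb 27 2006.
March 2006 ends with Monday Mar 27 2006.

Jan 30 2006, Feb 27 2006, Mar 27 2006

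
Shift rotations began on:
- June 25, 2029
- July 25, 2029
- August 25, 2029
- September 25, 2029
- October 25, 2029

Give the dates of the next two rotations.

Each date is the 25th; the gaps (30, 31, 31, 30) track the month lengths.
The rule is the 25th of each month.
Next: November 2029 → November 25, 2029.
December 2029: December 25, 2029.

November 25, 2029; December 25, 2029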